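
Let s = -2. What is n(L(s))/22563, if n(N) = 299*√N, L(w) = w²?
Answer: 26/981 ≈ 0.026504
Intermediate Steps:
n(L(s))/22563 = (299*√((-2)²))/22563 = (299*√4)*(1/22563) = (299*2)*(1/22563) = 598*(1/22563) = 26/981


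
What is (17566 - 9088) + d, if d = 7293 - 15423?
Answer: 348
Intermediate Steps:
d = -8130
(17566 - 9088) + d = (17566 - 9088) - 8130 = 8478 - 8130 = 348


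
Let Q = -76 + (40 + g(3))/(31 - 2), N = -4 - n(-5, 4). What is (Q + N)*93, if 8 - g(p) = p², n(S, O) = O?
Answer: -222921/29 ≈ -7686.9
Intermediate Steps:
g(p) = 8 - p²
N = -8 (N = -4 - 1*4 = -4 - 4 = -8)
Q = -2165/29 (Q = -76 + (40 + (8 - 1*3²))/(31 - 2) = -76 + (40 + (8 - 1*9))/29 = -76 + (40 + (8 - 9))*(1/29) = -76 + (40 - 1)*(1/29) = -76 + 39*(1/29) = -76 + 39/29 = -2165/29 ≈ -74.655)
(Q + N)*93 = (-2165/29 - 8)*93 = -2397/29*93 = -222921/29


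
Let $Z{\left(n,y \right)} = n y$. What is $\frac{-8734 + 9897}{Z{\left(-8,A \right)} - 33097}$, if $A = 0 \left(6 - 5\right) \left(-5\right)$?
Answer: $- \frac{1163}{33097} \approx -0.035139$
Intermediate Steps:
$A = 0$ ($A = 0 \cdot 1 \left(-5\right) = 0 \left(-5\right) = 0$)
$\frac{-8734 + 9897}{Z{\left(-8,A \right)} - 33097} = \frac{-8734 + 9897}{\left(-8\right) 0 - 33097} = \frac{1163}{0 - 33097} = \frac{1163}{-33097} = 1163 \left(- \frac{1}{33097}\right) = - \frac{1163}{33097}$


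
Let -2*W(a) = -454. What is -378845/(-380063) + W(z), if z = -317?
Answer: 86653146/380063 ≈ 228.00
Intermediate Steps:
W(a) = 227 (W(a) = -½*(-454) = 227)
-378845/(-380063) + W(z) = -378845/(-380063) + 227 = -378845*(-1/380063) + 227 = 378845/380063 + 227 = 86653146/380063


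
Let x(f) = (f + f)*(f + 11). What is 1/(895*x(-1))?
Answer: -1/17900 ≈ -5.5866e-5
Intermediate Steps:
x(f) = 2*f*(11 + f) (x(f) = (2*f)*(11 + f) = 2*f*(11 + f))
1/(895*x(-1)) = 1/(895*(2*(-1)*(11 - 1))) = 1/(895*(2*(-1)*10)) = 1/(895*(-20)) = 1/(-17900) = -1/17900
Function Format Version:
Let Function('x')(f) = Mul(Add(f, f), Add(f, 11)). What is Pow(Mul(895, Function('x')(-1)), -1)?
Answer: Rational(-1, 17900) ≈ -5.5866e-5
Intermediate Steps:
Function('x')(f) = Mul(2, f, Add(11, f)) (Function('x')(f) = Mul(Mul(2, f), Add(11, f)) = Mul(2, f, Add(11, f)))
Pow(Mul(895, Function('x')(-1)), -1) = Pow(Mul(895, Mul(2, -1, Add(11, -1))), -1) = Pow(Mul(895, Mul(2, -1, 10)), -1) = Pow(Mul(895, -20), -1) = Pow(-17900, -1) = Rational(-1, 17900)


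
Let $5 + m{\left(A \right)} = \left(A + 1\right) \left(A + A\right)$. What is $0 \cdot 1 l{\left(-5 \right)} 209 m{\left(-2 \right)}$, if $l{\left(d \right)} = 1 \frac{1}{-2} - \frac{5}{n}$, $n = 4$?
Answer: $0$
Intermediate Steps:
$m{\left(A \right)} = -5 + 2 A \left(1 + A\right)$ ($m{\left(A \right)} = -5 + \left(A + 1\right) \left(A + A\right) = -5 + \left(1 + A\right) 2 A = -5 + 2 A \left(1 + A\right)$)
$l{\left(d \right)} = - \frac{7}{4}$ ($l{\left(d \right)} = 1 \frac{1}{-2} - \frac{5}{4} = 1 \left(- \frac{1}{2}\right) - \frac{5}{4} = - \frac{1}{2} - \frac{5}{4} = - \frac{7}{4}$)
$0 \cdot 1 l{\left(-5 \right)} 209 m{\left(-2 \right)} = 0 \cdot 1 \left(- \frac{7}{4}\right) 209 \left(-5 + 2 \left(-2\right) + 2 \left(-2\right)^{2}\right) = 0 \left(- \frac{7}{4}\right) 209 \left(-5 - 4 + 2 \cdot 4\right) = 0 \cdot 209 \left(-5 - 4 + 8\right) = 0 \left(-1\right) = 0$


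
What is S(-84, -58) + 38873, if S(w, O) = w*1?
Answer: 38789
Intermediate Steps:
S(w, O) = w
S(-84, -58) + 38873 = -84 + 38873 = 38789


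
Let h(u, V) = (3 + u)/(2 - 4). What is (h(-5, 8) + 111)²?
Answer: 12544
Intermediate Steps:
h(u, V) = -3/2 - u/2 (h(u, V) = (3 + u)/(-2) = (3 + u)*(-½) = -3/2 - u/2)
(h(-5, 8) + 111)² = ((-3/2 - ½*(-5)) + 111)² = ((-3/2 + 5/2) + 111)² = (1 + 111)² = 112² = 12544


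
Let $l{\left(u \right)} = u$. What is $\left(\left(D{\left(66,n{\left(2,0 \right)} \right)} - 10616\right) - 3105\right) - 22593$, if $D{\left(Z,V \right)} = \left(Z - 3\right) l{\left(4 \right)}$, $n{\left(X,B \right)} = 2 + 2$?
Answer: $-36062$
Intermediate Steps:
$n{\left(X,B \right)} = 4$
$D{\left(Z,V \right)} = -12 + 4 Z$ ($D{\left(Z,V \right)} = \left(Z - 3\right) 4 = \left(-3 + Z\right) 4 = -12 + 4 Z$)
$\left(\left(D{\left(66,n{\left(2,0 \right)} \right)} - 10616\right) - 3105\right) - 22593 = \left(\left(\left(-12 + 4 \cdot 66\right) - 10616\right) - 3105\right) - 22593 = \left(\left(\left(-12 + 264\right) - 10616\right) - 3105\right) - 22593 = \left(\left(252 - 10616\right) - 3105\right) - 22593 = \left(-10364 - 3105\right) - 22593 = -13469 - 22593 = -36062$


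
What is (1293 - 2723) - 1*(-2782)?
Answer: 1352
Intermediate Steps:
(1293 - 2723) - 1*(-2782) = -1430 + 2782 = 1352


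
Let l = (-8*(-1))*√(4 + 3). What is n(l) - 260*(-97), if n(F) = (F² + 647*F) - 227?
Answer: 25441 + 5176*√7 ≈ 39135.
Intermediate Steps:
l = 8*√7 ≈ 21.166
n(F) = -227 + F² + 647*F
n(l) - 260*(-97) = (-227 + (8*√7)² + 647*(8*√7)) - 260*(-97) = (-227 + 448 + 5176*√7) - 1*(-25220) = (221 + 5176*√7) + 25220 = 25441 + 5176*√7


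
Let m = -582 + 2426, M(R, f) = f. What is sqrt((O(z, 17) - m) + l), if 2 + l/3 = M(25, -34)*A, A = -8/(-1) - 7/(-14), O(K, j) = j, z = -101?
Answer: 30*I*sqrt(3) ≈ 51.962*I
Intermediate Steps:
m = 1844
A = 17/2 (A = -8*(-1) - 7*(-1/14) = 8 + 1/2 = 17/2 ≈ 8.5000)
l = -873 (l = -6 + 3*(-34*17/2) = -6 + 3*(-289) = -6 - 867 = -873)
sqrt((O(z, 17) - m) + l) = sqrt((17 - 1*1844) - 873) = sqrt((17 - 1844) - 873) = sqrt(-1827 - 873) = sqrt(-2700) = 30*I*sqrt(3)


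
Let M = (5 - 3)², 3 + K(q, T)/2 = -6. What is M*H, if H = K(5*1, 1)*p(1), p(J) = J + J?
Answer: -144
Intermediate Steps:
K(q, T) = -18 (K(q, T) = -6 + 2*(-6) = -6 - 12 = -18)
p(J) = 2*J
H = -36 ≈ -36.000
M = 4 (M = 2² = 4)
M*H = 4*(-36) = -144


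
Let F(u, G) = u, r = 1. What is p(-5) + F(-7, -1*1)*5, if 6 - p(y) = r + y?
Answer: -25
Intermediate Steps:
p(y) = 5 - y (p(y) = 6 - (1 + y) = 6 + (-1 - y) = 5 - y)
p(-5) + F(-7, -1*1)*5 = (5 - 1*(-5)) - 7*5 = (5 + 5) - 35 = 10 - 35 = -25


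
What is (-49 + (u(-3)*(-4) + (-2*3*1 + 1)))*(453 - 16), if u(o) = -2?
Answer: -20102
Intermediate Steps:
(-49 + (u(-3)*(-4) + (-2*3*1 + 1)))*(453 - 16) = (-49 + (-2*(-4) + (-2*3*1 + 1)))*(453 - 16) = (-49 + (8 + (-6*1 + 1)))*437 = (-49 + (8 + (-6 + 1)))*437 = (-49 + (8 - 5))*437 = (-49 + 3)*437 = -46*437 = -20102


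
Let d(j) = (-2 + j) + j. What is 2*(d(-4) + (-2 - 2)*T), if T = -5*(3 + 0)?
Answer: 100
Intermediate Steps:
T = -15 (T = -5*3 = -15)
d(j) = -2 + 2*j
2*(d(-4) + (-2 - 2)*T) = 2*((-2 + 2*(-4)) + (-2 - 2)*(-15)) = 2*((-2 - 8) - 4*(-15)) = 2*(-10 + 60) = 2*50 = 100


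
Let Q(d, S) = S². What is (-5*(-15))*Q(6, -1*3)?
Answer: 675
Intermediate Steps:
(-5*(-15))*Q(6, -1*3) = (-5*(-15))*(-1*3)² = 75*(-3)² = 75*9 = 675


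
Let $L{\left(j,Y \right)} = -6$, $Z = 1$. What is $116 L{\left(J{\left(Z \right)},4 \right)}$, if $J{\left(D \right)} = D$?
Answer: $-696$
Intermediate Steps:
$116 L{\left(J{\left(Z \right)},4 \right)} = 116 \left(-6\right) = -696$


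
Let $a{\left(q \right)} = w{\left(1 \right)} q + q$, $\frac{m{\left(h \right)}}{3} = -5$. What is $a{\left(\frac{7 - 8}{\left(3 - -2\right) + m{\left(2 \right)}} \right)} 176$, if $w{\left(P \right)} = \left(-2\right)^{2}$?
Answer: $88$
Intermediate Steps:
$m{\left(h \right)} = -15$ ($m{\left(h \right)} = 3 \left(-5\right) = -15$)
$w{\left(P \right)} = 4$
$a{\left(q \right)} = 5 q$ ($a{\left(q \right)} = 4 q + q = 5 q$)
$a{\left(\frac{7 - 8}{\left(3 - -2\right) + m{\left(2 \right)}} \right)} 176 = 5 \frac{7 - 8}{\left(3 - -2\right) - 15} \cdot 176 = 5 \left(- \frac{1}{\left(3 + 2\right) - 15}\right) 176 = 5 \left(- \frac{1}{5 - 15}\right) 176 = 5 \left(- \frac{1}{-10}\right) 176 = 5 \left(\left(-1\right) \left(- \frac{1}{10}\right)\right) 176 = 5 \cdot \frac{1}{10} \cdot 176 = \frac{1}{2} \cdot 176 = 88$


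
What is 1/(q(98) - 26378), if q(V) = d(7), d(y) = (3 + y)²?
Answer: -1/26278 ≈ -3.8055e-5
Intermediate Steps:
q(V) = 100 (q(V) = (3 + 7)² = 10² = 100)
1/(q(98) - 26378) = 1/(100 - 26378) = 1/(-26278) = -1/26278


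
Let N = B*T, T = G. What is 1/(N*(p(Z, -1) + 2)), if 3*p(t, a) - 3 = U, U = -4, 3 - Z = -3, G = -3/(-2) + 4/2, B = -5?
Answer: -6/175 ≈ -0.034286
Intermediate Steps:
G = 7/2 (G = -3*(-1/2) + 4*(1/2) = 3/2 + 2 = 7/2 ≈ 3.5000)
Z = 6 (Z = 3 - 1*(-3) = 3 + 3 = 6)
T = 7/2 ≈ 3.5000
p(t, a) = -1/3 (p(t, a) = 1 + (1/3)*(-4) = 1 - 4/3 = -1/3)
N = -35/2 (N = -5*7/2 = -35/2 ≈ -17.500)
1/(N*(p(Z, -1) + 2)) = 1/(-35*(-1/3 + 2)/2) = 1/(-35/2*5/3) = 1/(-175/6) = -6/175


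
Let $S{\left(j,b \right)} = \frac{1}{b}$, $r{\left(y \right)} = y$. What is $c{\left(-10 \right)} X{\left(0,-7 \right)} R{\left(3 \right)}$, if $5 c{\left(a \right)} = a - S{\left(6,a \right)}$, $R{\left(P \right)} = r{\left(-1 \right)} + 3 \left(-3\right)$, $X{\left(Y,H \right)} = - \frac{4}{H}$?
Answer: $\frac{396}{35} \approx 11.314$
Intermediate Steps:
$R{\left(P \right)} = -10$ ($R{\left(P \right)} = -1 + 3 \left(-3\right) = -1 - 9 = -10$)
$c{\left(a \right)} = - \frac{1}{5 a} + \frac{a}{5}$ ($c{\left(a \right)} = \frac{a - \frac{1}{a}}{5} = - \frac{1}{5 a} + \frac{a}{5}$)
$c{\left(-10 \right)} X{\left(0,-7 \right)} R{\left(3 \right)} = \frac{-1 + \left(-10\right)^{2}}{5 \left(-10\right)} \left(- \frac{4}{-7}\right) \left(-10\right) = \frac{1}{5} \left(- \frac{1}{10}\right) \left(-1 + 100\right) \left(\left(-4\right) \left(- \frac{1}{7}\right)\right) \left(-10\right) = \frac{1}{5} \left(- \frac{1}{10}\right) 99 \cdot \frac{4}{7} \left(-10\right) = \left(- \frac{99}{50}\right) \frac{4}{7} \left(-10\right) = \left(- \frac{198}{175}\right) \left(-10\right) = \frac{396}{35}$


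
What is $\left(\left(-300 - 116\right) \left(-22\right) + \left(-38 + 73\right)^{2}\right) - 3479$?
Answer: $6898$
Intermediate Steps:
$\left(\left(-300 - 116\right) \left(-22\right) + \left(-38 + 73\right)^{2}\right) - 3479 = \left(\left(-300 - 116\right) \left(-22\right) + 35^{2}\right) - 3479 = \left(\left(-416\right) \left(-22\right) + 1225\right) - 3479 = \left(9152 + 1225\right) - 3479 = 10377 - 3479 = 6898$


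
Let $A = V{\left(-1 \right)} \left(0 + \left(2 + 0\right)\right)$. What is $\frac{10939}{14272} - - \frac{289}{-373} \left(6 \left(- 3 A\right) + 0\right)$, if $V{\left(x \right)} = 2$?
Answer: $\frac{301052023}{5323456} \approx 56.552$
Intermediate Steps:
$A = 4$ ($A = 2 \left(0 + \left(2 + 0\right)\right) = 2 \left(0 + 2\right) = 2 \cdot 2 = 4$)
$\frac{10939}{14272} - - \frac{289}{-373} \left(6 \left(- 3 A\right) + 0\right) = \frac{10939}{14272} - - \frac{289}{-373} \left(6 \left(\left(-3\right) 4\right) + 0\right) = 10939 \cdot \frac{1}{14272} - \left(-289\right) \left(- \frac{1}{373}\right) \left(6 \left(-12\right) + 0\right) = \frac{10939}{14272} - \frac{289 \left(-72 + 0\right)}{373} = \frac{10939}{14272} - \frac{289}{373} \left(-72\right) = \frac{10939}{14272} - - \frac{20808}{373} = \frac{10939}{14272} + \frac{20808}{373} = \frac{301052023}{5323456}$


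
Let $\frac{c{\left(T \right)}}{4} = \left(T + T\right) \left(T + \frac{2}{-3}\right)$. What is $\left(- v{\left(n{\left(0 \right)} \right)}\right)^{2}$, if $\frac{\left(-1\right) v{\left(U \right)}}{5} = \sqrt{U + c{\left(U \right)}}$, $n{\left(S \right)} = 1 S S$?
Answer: $0$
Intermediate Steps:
$c{\left(T \right)} = 8 T \left(- \frac{2}{3} + T\right)$ ($c{\left(T \right)} = 4 \left(T + T\right) \left(T + \frac{2}{-3}\right) = 4 \cdot 2 T \left(T + 2 \left(- \frac{1}{3}\right)\right) = 4 \cdot 2 T \left(T - \frac{2}{3}\right) = 4 \cdot 2 T \left(- \frac{2}{3} + T\right) = 8 T \left(- \frac{2}{3} + T\right)$)
$n{\left(S \right)} = S^{2}$ ($n{\left(S \right)} = S S = S^{2}$)
$v{\left(U \right)} = - 5 \sqrt{U + \frac{8 U \left(-2 + 3 U\right)}{3}}$
$\left(- v{\left(n{\left(0 \right)} \right)}\right)^{2} = \left(- \frac{\left(-5\right) \sqrt{3} \sqrt{0^{2} \left(-13 + 24 \cdot 0^{2}\right)}}{3}\right)^{2} = \left(- \frac{\left(-5\right) \sqrt{3} \sqrt{0 \left(-13 + 24 \cdot 0\right)}}{3}\right)^{2} = \left(- \frac{\left(-5\right) \sqrt{3} \sqrt{0 \left(-13 + 0\right)}}{3}\right)^{2} = \left(- \frac{\left(-5\right) \sqrt{3} \sqrt{0 \left(-13\right)}}{3}\right)^{2} = \left(- \frac{\left(-5\right) \sqrt{3} \sqrt{0}}{3}\right)^{2} = \left(- \frac{\left(-5\right) \sqrt{3} \cdot 0}{3}\right)^{2} = \left(\left(-1\right) 0\right)^{2} = 0^{2} = 0$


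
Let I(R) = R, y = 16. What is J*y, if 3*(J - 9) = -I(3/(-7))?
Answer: 1024/7 ≈ 146.29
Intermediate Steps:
J = 64/7 (J = 9 + (-3/(-7))/3 = 9 + (-3*(-1)/7)/3 = 9 + (-1*(-3/7))/3 = 9 + (⅓)*(3/7) = 9 + ⅐ = 64/7 ≈ 9.1429)
J*y = (64/7)*16 = 1024/7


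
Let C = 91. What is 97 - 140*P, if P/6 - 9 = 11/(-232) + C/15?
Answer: -363056/29 ≈ -12519.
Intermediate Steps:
P = 52267/580 (P = 54 + 6*(11/(-232) + 91/15) = 54 + 6*(11*(-1/232) + 91*(1/15)) = 54 + 6*(-11/232 + 91/15) = 54 + 6*(20947/3480) = 54 + 20947/580 = 52267/580 ≈ 90.115)
97 - 140*P = 97 - 140*52267/580 = 97 - 365869/29 = -363056/29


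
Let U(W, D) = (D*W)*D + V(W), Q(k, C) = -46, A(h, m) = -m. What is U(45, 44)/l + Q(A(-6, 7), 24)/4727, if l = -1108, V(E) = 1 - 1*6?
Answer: -411843573/5237516 ≈ -78.633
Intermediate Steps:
V(E) = -5 (V(E) = 1 - 6 = -5)
U(W, D) = -5 + W*D**2 (U(W, D) = (D*W)*D - 5 = W*D**2 - 5 = -5 + W*D**2)
U(45, 44)/l + Q(A(-6, 7), 24)/4727 = (-5 + 45*44**2)/(-1108) - 46/4727 = (-5 + 45*1936)*(-1/1108) - 46*1/4727 = (-5 + 87120)*(-1/1108) - 46/4727 = 87115*(-1/1108) - 46/4727 = -87115/1108 - 46/4727 = -411843573/5237516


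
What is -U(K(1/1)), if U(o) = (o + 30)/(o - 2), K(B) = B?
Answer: 31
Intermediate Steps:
U(o) = (30 + o)/(-2 + o)
-U(K(1/1)) = -(30 + 1/1)/(-2 + 1/1) = -(30 + 1*1)/(-2 + 1*1) = -(30 + 1)/(-2 + 1) = -31/(-1) = -(-1)*31 = -1*(-31) = 31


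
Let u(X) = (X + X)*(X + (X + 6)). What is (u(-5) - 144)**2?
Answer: 10816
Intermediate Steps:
u(X) = 2*X*(6 + 2*X) (u(X) = (2*X)*(X + (6 + X)) = (2*X)*(6 + 2*X) = 2*X*(6 + 2*X))
(u(-5) - 144)**2 = (4*(-5)*(3 - 5) - 144)**2 = (4*(-5)*(-2) - 144)**2 = (40 - 144)**2 = (-104)**2 = 10816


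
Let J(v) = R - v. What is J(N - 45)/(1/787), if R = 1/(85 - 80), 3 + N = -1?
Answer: 193602/5 ≈ 38720.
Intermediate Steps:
N = -4 (N = -3 - 1 = -4)
R = ⅕ (R = 1/5 = ⅕ ≈ 0.20000)
J(v) = ⅕ - v
J(N - 45)/(1/787) = (⅕ - (-4 - 45))/(1/787) = (⅕ - 1*(-49))/(1/787) = (⅕ + 49)*787 = (246/5)*787 = 193602/5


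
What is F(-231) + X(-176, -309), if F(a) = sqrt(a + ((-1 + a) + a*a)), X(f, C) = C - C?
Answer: sqrt(52898) ≈ 230.00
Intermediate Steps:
X(f, C) = 0
F(a) = sqrt(-1 + a**2 + 2*a) (F(a) = sqrt(a + ((-1 + a) + a**2)) = sqrt(a + (-1 + a + a**2)) = sqrt(-1 + a**2 + 2*a))
F(-231) + X(-176, -309) = sqrt(-1 + (-231)**2 + 2*(-231)) + 0 = sqrt(-1 + 53361 - 462) + 0 = sqrt(52898) + 0 = sqrt(52898)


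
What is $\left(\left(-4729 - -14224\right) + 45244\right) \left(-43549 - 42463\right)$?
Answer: $-4708210868$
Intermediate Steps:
$\left(\left(-4729 - -14224\right) + 45244\right) \left(-43549 - 42463\right) = \left(\left(-4729 + 14224\right) + 45244\right) \left(-86012\right) = \left(9495 + 45244\right) \left(-86012\right) = 54739 \left(-86012\right) = -4708210868$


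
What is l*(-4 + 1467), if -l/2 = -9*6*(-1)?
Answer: -158004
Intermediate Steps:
l = -108 (l = -2*(-9*6)*(-1) = -(-108)*(-1) = -2*54 = -108)
l*(-4 + 1467) = -108*(-4 + 1467) = -108*1463 = -158004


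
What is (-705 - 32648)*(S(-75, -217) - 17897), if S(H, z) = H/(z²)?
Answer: 28108304387524/47089 ≈ 5.9692e+8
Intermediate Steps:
S(H, z) = H/z²
(-705 - 32648)*(S(-75, -217) - 17897) = (-705 - 32648)*(-75/(-217)² - 17897) = -33353*(-75*1/47089 - 17897) = -33353*(-75/47089 - 17897) = -33353*(-842751908/47089) = 28108304387524/47089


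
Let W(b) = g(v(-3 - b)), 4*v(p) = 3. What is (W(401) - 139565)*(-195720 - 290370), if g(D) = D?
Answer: 135681572565/2 ≈ 6.7841e+10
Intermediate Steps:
v(p) = 3/4 (v(p) = (1/4)*3 = 3/4)
W(b) = 3/4
(W(401) - 139565)*(-195720 - 290370) = (3/4 - 139565)*(-195720 - 290370) = -558257/4*(-486090) = 135681572565/2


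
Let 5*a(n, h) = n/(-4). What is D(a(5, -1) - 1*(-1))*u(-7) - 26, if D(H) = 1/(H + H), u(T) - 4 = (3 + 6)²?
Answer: 92/3 ≈ 30.667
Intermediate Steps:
a(n, h) = -n/20 (a(n, h) = (n/(-4))/5 = (n*(-¼))/5 = (-n/4)/5 = -n/20)
u(T) = 85 (u(T) = 4 + (3 + 6)² = 4 + 9² = 4 + 81 = 85)
D(H) = 1/(2*H)
D(a(5, -1) - 1*(-1))*u(-7) - 26 = (1/(2*(-1/20*5 - 1*(-1))))*85 - 26 = (1/(2*(-¼ + 1)))*85 - 26 = (1/(2*(¾)))*85 - 26 = ((½)*(4/3))*85 - 26 = (⅔)*85 - 26 = 170/3 - 26 = 92/3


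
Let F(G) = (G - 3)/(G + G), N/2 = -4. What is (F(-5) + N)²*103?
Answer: 133488/25 ≈ 5339.5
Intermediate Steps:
N = -8 (N = 2*(-4) = -8)
F(G) = (-3 + G)/(2*G) (F(G) = (-3 + G)/((2*G)) = (-3 + G)*(1/(2*G)) = (-3 + G)/(2*G))
(F(-5) + N)²*103 = ((½)*(-3 - 5)/(-5) - 8)²*103 = ((½)*(-⅕)*(-8) - 8)²*103 = (⅘ - 8)²*103 = (-36/5)²*103 = (1296/25)*103 = 133488/25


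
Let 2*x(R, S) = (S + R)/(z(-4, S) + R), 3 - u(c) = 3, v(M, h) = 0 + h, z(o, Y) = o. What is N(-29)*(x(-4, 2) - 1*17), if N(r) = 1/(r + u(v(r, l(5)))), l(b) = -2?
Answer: 135/232 ≈ 0.58190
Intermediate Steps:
v(M, h) = h
u(c) = 0 (u(c) = 3 - 1*3 = 3 - 3 = 0)
x(R, S) = (R + S)/(2*(-4 + R)) (x(R, S) = ((S + R)/(-4 + R))/2 = ((R + S)/(-4 + R))/2 = (R + S)/(2*(-4 + R)))
N(r) = 1/r (N(r) = 1/(r + 0) = 1/r)
N(-29)*(x(-4, 2) - 1*17) = ((-4 + 2)/(2*(-4 - 4)) - 1*17)/(-29) = -((½)*(-2)/(-8) - 17)/29 = -((½)*(-⅛)*(-2) - 17)/29 = -(⅛ - 17)/29 = -1/29*(-135/8) = 135/232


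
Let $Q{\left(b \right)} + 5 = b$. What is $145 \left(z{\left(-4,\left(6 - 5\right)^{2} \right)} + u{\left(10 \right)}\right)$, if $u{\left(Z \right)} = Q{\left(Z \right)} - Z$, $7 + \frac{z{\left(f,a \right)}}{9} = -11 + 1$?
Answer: $-22910$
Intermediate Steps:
$Q{\left(b \right)} = -5 + b$
$z{\left(f,a \right)} = -153$ ($z{\left(f,a \right)} = -63 + 9 \left(-11 + 1\right) = -63 + 9 \left(-10\right) = -63 - 90 = -153$)
$u{\left(Z \right)} = -5$ ($u{\left(Z \right)} = \left(-5 + Z\right) - Z = -5$)
$145 \left(z{\left(-4,\left(6 - 5\right)^{2} \right)} + u{\left(10 \right)}\right) = 145 \left(-153 - 5\right) = 145 \left(-158\right) = -22910$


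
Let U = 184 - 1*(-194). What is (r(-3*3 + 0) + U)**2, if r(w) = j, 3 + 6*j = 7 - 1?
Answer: 573049/4 ≈ 1.4326e+5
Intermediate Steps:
j = 1/2 (j = -1/2 + (7 - 1)/6 = -1/2 + (1/6)*6 = -1/2 + 1 = 1/2 ≈ 0.50000)
r(w) = 1/2
U = 378 (U = 184 + 194 = 378)
(r(-3*3 + 0) + U)**2 = (1/2 + 378)**2 = (757/2)**2 = 573049/4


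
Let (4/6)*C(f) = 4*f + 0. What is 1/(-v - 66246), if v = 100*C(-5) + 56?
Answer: -1/63302 ≈ -1.5797e-5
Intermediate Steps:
C(f) = 6*f (C(f) = 3*(4*f + 0)/2 = 3*(4*f)/2 = 6*f)
v = -2944 (v = 100*(6*(-5)) + 56 = 100*(-30) + 56 = -3000 + 56 = -2944)
1/(-v - 66246) = 1/(-1*(-2944) - 66246) = 1/(2944 - 66246) = 1/(-63302) = -1/63302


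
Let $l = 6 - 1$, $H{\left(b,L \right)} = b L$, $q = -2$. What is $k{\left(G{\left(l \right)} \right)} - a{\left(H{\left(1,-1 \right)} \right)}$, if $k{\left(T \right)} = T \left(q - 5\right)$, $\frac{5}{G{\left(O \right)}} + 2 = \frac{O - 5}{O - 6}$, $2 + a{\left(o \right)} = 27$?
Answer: $- \frac{15}{2} \approx -7.5$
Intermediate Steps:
$H{\left(b,L \right)} = L b$
$a{\left(o \right)} = 25$ ($a{\left(o \right)} = -2 + 27 = 25$)
$l = 5$ ($l = 6 - 1 = 5$)
$G{\left(O \right)} = \frac{5}{-2 + \frac{-5 + O}{-6 + O}}$ ($G{\left(O \right)} = \frac{5}{-2 + \frac{O - 5}{O - 6}} = \frac{5}{-2 + \frac{-5 + O}{-6 + O}}$)
$k{\left(T \right)} = - 7 T$ ($k{\left(T \right)} = T \left(-2 - 5\right) = T \left(-7\right) = - 7 T$)
$k{\left(G{\left(l \right)} \right)} - a{\left(H{\left(1,-1 \right)} \right)} = - 7 \frac{5 \left(6 - 5\right)}{-7 + 5} - 25 = - 7 \frac{5 \left(6 - 5\right)}{-2} - 25 = - 7 \cdot 5 \left(- \frac{1}{2}\right) 1 - 25 = \left(-7\right) \left(- \frac{5}{2}\right) - 25 = \frac{35}{2} - 25 = - \frac{15}{2}$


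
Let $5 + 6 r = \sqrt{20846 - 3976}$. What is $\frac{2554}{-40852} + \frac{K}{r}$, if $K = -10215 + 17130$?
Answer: $\frac{281057509}{22938398} + \frac{2766 \sqrt{16870}}{1123} \approx 332.16$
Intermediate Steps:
$r = - \frac{5}{6} + \frac{\sqrt{16870}}{6}$ ($r = - \frac{5}{6} + \frac{\sqrt{20846 - 3976}}{6} = - \frac{5}{6} + \frac{\sqrt{16870}}{6} \approx 20.814$)
$K = 6915$
$\frac{2554}{-40852} + \frac{K}{r} = \frac{2554}{-40852} + \frac{6915}{- \frac{5}{6} + \frac{\sqrt{16870}}{6}} = 2554 \left(- \frac{1}{40852}\right) + \frac{6915}{- \frac{5}{6} + \frac{\sqrt{16870}}{6}} = - \frac{1277}{20426} + \frac{6915}{- \frac{5}{6} + \frac{\sqrt{16870}}{6}}$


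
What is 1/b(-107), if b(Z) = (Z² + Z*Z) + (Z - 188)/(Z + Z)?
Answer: 214/4900467 ≈ 4.3669e-5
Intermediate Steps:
b(Z) = 2*Z² + (-188 + Z)/(2*Z) (b(Z) = (Z² + Z²) + (-188 + Z)/((2*Z)) = 2*Z² + (-188 + Z)*(1/(2*Z)) = 2*Z² + (-188 + Z)/(2*Z))
1/b(-107) = 1/((½)*(-188 - 107 + 4*(-107)³)/(-107)) = 1/((½)*(-1/107)*(-188 - 107 + 4*(-1225043))) = 1/((½)*(-1/107)*(-188 - 107 - 4900172)) = 1/((½)*(-1/107)*(-4900467)) = 1/(4900467/214) = 214/4900467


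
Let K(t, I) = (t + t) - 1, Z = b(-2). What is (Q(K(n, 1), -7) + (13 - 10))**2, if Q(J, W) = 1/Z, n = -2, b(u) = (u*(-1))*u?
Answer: 121/16 ≈ 7.5625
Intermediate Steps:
b(u) = -u**2 (b(u) = (-u)*u = -u**2)
Z = -4 (Z = -1*(-2)**2 = -1*4 = -4)
K(t, I) = -1 + 2*t (K(t, I) = 2*t - 1 = -1 + 2*t)
Q(J, W) = -1/4 (Q(J, W) = 1/(-4) = -1/4)
(Q(K(n, 1), -7) + (13 - 10))**2 = (-1/4 + (13 - 10))**2 = (-1/4 + 3)**2 = (11/4)**2 = 121/16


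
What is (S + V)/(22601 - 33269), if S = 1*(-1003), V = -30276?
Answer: 31279/10668 ≈ 2.9320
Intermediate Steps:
S = -1003
(S + V)/(22601 - 33269) = (-1003 - 30276)/(22601 - 33269) = -31279/(-10668) = -31279*(-1/10668) = 31279/10668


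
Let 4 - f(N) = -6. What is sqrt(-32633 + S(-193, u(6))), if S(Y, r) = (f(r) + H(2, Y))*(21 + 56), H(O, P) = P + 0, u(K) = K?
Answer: 2*I*sqrt(11681) ≈ 216.16*I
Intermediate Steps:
f(N) = 10 (f(N) = 4 - 1*(-6) = 4 + 6 = 10)
H(O, P) = P
S(Y, r) = 770 + 77*Y (S(Y, r) = (10 + Y)*(21 + 56) = (10 + Y)*77 = 770 + 77*Y)
sqrt(-32633 + S(-193, u(6))) = sqrt(-32633 + (770 + 77*(-193))) = sqrt(-32633 + (770 - 14861)) = sqrt(-32633 - 14091) = sqrt(-46724) = 2*I*sqrt(11681)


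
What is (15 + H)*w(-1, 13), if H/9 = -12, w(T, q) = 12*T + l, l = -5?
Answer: 1581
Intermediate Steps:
w(T, q) = -5 + 12*T (w(T, q) = 12*T - 5 = -5 + 12*T)
H = -108 (H = 9*(-12) = -108)
(15 + H)*w(-1, 13) = (15 - 108)*(-5 + 12*(-1)) = -93*(-5 - 12) = -93*(-17) = 1581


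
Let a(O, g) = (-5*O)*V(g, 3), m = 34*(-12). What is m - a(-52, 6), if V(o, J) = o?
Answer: -1968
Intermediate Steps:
m = -408
a(O, g) = -5*O*g (a(O, g) = (-5*O)*g = -5*O*g)
m - a(-52, 6) = -408 - (-5)*(-52)*6 = -408 - 1*1560 = -408 - 1560 = -1968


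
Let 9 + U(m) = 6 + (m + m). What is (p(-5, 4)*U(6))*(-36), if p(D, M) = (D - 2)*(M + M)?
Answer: 18144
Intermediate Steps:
p(D, M) = 2*M*(-2 + D) (p(D, M) = (-2 + D)*(2*M) = 2*M*(-2 + D))
U(m) = -3 + 2*m (U(m) = -9 + (6 + (m + m)) = -9 + (6 + 2*m) = -3 + 2*m)
(p(-5, 4)*U(6))*(-36) = ((2*4*(-2 - 5))*(-3 + 2*6))*(-36) = ((2*4*(-7))*(-3 + 12))*(-36) = -56*9*(-36) = -504*(-36) = 18144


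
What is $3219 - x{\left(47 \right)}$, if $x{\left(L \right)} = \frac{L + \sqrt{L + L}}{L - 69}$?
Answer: $\frac{70865}{22} + \frac{\sqrt{94}}{22} \approx 3221.6$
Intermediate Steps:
$x{\left(L \right)} = \frac{L + \sqrt{2} \sqrt{L}}{-69 + L}$ ($x{\left(L \right)} = \frac{L + \sqrt{2 L}}{-69 + L} = \frac{L + \sqrt{2} \sqrt{L}}{-69 + L}$)
$3219 - x{\left(47 \right)} = 3219 - \frac{47 + \sqrt{2} \sqrt{47}}{-69 + 47} = 3219 - \frac{47 + \sqrt{94}}{-22} = 3219 - - \frac{47 + \sqrt{94}}{22} = 3219 - \left(- \frac{47}{22} - \frac{\sqrt{94}}{22}\right) = 3219 + \left(\frac{47}{22} + \frac{\sqrt{94}}{22}\right) = \frac{70865}{22} + \frac{\sqrt{94}}{22}$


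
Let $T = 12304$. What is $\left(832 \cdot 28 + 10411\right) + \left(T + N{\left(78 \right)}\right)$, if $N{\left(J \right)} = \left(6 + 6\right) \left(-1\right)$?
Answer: $45999$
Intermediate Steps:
$N{\left(J \right)} = -12$ ($N{\left(J \right)} = 12 \left(-1\right) = -12$)
$\left(832 \cdot 28 + 10411\right) + \left(T + N{\left(78 \right)}\right) = \left(832 \cdot 28 + 10411\right) + \left(12304 - 12\right) = \left(23296 + 10411\right) + 12292 = 33707 + 12292 = 45999$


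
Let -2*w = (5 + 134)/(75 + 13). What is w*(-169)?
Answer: 23491/176 ≈ 133.47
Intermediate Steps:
w = -139/176 (w = -(5 + 134)/(2*(75 + 13)) = -139/(2*88) = -1/2*139/88 = -139/176 ≈ -0.78977)
w*(-169) = -139/176*(-169) = 23491/176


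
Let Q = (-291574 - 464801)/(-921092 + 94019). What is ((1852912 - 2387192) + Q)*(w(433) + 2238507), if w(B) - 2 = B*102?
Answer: -336228749236474625/275691 ≈ -1.2196e+12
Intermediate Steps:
Q = 252125/275691 (Q = -756375/(-827073) = -756375*(-1/827073) = 252125/275691 ≈ 0.91452)
w(B) = 2 + 102*B (w(B) = 2 + B*102 = 2 + 102*B)
((1852912 - 2387192) + Q)*(w(433) + 2238507) = ((1852912 - 2387192) + 252125/275691)*((2 + 102*433) + 2238507) = (-534280 + 252125/275691)*((2 + 44166) + 2238507) = -147295935355*(44168 + 2238507)/275691 = -147295935355/275691*2282675 = -336228749236474625/275691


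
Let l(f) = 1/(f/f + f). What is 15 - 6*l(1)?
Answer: 12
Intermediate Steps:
l(f) = 1/(1 + f)
15 - 6*l(1) = 15 - 6/(1 + 1) = 15 - 6/2 = 15 - 6*½ = 15 - 3 = 12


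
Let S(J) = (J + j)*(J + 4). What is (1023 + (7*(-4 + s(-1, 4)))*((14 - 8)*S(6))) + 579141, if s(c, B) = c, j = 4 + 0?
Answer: 559164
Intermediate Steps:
j = 4
S(J) = (4 + J)² (S(J) = (J + 4)*(J + 4) = (4 + J)*(4 + J) = (4 + J)²)
(1023 + (7*(-4 + s(-1, 4)))*((14 - 8)*S(6))) + 579141 = (1023 + (7*(-4 - 1))*((14 - 8)*(16 + 6² + 8*6))) + 579141 = (1023 + (7*(-5))*(6*(16 + 36 + 48))) + 579141 = (1023 - 210*100) + 579141 = (1023 - 35*600) + 579141 = (1023 - 21000) + 579141 = -19977 + 579141 = 559164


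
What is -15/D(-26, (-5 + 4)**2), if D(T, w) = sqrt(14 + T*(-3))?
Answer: -15*sqrt(23)/46 ≈ -1.5639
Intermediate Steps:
D(T, w) = sqrt(14 - 3*T)
-15/D(-26, (-5 + 4)**2) = -15/sqrt(14 - 3*(-26)) = -15/sqrt(14 + 78) = -15*sqrt(23)/46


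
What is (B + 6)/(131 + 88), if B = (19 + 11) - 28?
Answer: 8/219 ≈ 0.036530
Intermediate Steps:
B = 2 (B = 30 - 28 = 2)
(B + 6)/(131 + 88) = (2 + 6)/(131 + 88) = 8/219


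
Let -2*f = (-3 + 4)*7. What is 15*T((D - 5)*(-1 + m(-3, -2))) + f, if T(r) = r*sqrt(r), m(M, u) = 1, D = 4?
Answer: -7/2 ≈ -3.5000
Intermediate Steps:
f = -7/2 (f = -(-3 + 4)*7/2 = -7/2 ≈ -3.5000)
T(r) = r**(3/2)
15*T((D - 5)*(-1 + m(-3, -2))) + f = 15*((4 - 5)*(-1 + 1))**(3/2) - 7/2 = 15*(-1*0)**(3/2) - 7/2 = 15*0**(3/2) - 7/2 = 15*0 - 7/2 = 0 - 7/2 = -7/2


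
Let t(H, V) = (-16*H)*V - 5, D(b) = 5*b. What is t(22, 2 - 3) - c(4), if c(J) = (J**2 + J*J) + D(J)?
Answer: 295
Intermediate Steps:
t(H, V) = -5 - 16*H*V (t(H, V) = -16*H*V - 5 = -5 - 16*H*V)
c(J) = 2*J**2 + 5*J (c(J) = (J**2 + J*J) + 5*J = (J**2 + J**2) + 5*J = 2*J**2 + 5*J)
t(22, 2 - 3) - c(4) = (-5 - 16*22*(2 - 3)) - 4*(5 + 2*4) = (-5 - 16*22*(-1)) - 4*(5 + 8) = (-5 + 352) - 4*13 = 347 - 1*52 = 347 - 52 = 295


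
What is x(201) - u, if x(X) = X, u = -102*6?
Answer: 813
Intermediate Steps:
u = -612
x(201) - u = 201 - 1*(-612) = 201 + 612 = 813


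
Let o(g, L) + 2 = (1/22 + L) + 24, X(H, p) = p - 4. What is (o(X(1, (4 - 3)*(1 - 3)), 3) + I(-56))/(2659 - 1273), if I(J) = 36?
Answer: 1343/30492 ≈ 0.044044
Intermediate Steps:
X(H, p) = -4 + p
o(g, L) = 485/22 + L (o(g, L) = -2 + ((1/22 + L) + 24) = -2 + (529/22 + L) = 485/22 + L)
(o(X(1, (4 - 3)*(1 - 3)), 3) + I(-56))/(2659 - 1273) = ((485/22 + 3) + 36)/(2659 - 1273) = (551/22 + 36)/1386 = (1343/22)*(1/1386) = 1343/30492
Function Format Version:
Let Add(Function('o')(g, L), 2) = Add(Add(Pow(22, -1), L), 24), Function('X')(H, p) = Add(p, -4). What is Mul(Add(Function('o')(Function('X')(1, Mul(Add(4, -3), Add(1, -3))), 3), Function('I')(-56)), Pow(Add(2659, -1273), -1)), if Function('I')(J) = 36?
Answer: Rational(1343, 30492) ≈ 0.044044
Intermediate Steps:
Function('X')(H, p) = Add(-4, p)
Function('o')(g, L) = Add(Rational(485, 22), L) (Function('o')(g, L) = Add(-2, Add(Add(Pow(22, -1), L), 24)) = Add(-2, Add(Add(Rational(1, 22), L), 24)) = Add(-2, Add(Rational(529, 22), L)) = Add(Rational(485, 22), L))
Mul(Add(Function('o')(Function('X')(1, Mul(Add(4, -3), Add(1, -3))), 3), Function('I')(-56)), Pow(Add(2659, -1273), -1)) = Mul(Add(Add(Rational(485, 22), 3), 36), Pow(Add(2659, -1273), -1)) = Mul(Add(Rational(551, 22), 36), Pow(1386, -1)) = Mul(Rational(1343, 22), Rational(1, 1386)) = Rational(1343, 30492)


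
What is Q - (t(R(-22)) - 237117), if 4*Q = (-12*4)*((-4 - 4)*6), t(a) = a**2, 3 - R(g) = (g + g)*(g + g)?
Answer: -3498796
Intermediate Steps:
R(g) = 3 - 4*g**2 (R(g) = 3 - (g + g)*(g + g) = 3 - 2*g*2*g = 3 - 4*g**2)
Q = 576 (Q = ((-12*4)*((-4 - 4)*6))/4 = (-(-384)*6)/4 = (-48*(-48))/4 = (1/4)*2304 = 576)
Q - (t(R(-22)) - 237117) = 576 - ((3 - 4*(-22)**2)**2 - 237117) = 576 - ((3 - 4*484)**2 - 237117) = 576 - ((3 - 1936)**2 - 237117) = 576 - ((-1933)**2 - 237117) = 576 - (3736489 - 237117) = 576 - 1*3499372 = 576 - 3499372 = -3498796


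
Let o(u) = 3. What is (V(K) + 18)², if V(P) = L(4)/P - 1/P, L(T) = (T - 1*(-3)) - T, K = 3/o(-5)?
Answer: 400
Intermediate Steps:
K = 1 (K = 3/3 = 3*(⅓) = 1)
L(T) = 3 (L(T) = (T + 3) - T = (3 + T) - T = 3)
V(P) = 2/P (V(P) = 3/P - 1/P = 2/P)
(V(K) + 18)² = (2/1 + 18)² = (2*1 + 18)² = (2 + 18)² = 20² = 400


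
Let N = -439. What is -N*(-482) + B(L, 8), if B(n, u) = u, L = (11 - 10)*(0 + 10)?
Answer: -211590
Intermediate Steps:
L = 10 (L = 1*10 = 10)
-N*(-482) + B(L, 8) = -1*(-439)*(-482) + 8 = 439*(-482) + 8 = -211598 + 8 = -211590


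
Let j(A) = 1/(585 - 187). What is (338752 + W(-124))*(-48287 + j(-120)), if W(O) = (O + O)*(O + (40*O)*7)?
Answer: -86290445233200/199 ≈ -4.3362e+11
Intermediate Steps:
j(A) = 1/398
W(O) = 562*O² (W(O) = (2*O)*(O + 280*O) = (2*O)*(281*O) = 562*O²)
(338752 + W(-124))*(-48287 + j(-120)) = (338752 + 562*(-124)²)*(-48287 + 1/398) = (338752 + 562*15376)*(-19218225/398) = (338752 + 8641312)*(-19218225/398) = 8980064*(-19218225/398) = -86290445233200/199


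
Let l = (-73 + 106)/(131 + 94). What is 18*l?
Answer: 66/25 ≈ 2.6400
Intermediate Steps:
l = 11/75 (l = 33/225 = 33*(1/225) = 11/75 ≈ 0.14667)
18*l = 18*(11/75) = 66/25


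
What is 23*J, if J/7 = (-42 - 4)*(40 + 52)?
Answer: -681352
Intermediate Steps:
J = -29624 (J = 7*((-42 - 4)*(40 + 52)) = 7*(-46*92) = 7*(-4232) = -29624)
23*J = 23*(-29624) = -681352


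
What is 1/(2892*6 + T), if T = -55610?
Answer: -1/38258 ≈ -2.6138e-5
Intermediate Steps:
1/(2892*6 + T) = 1/(2892*6 - 55610) = 1/(17352 - 55610) = 1/(-38258) = -1/38258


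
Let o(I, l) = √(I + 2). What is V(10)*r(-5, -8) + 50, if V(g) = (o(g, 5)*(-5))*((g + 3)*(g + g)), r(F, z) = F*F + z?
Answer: 50 - 44200*√3 ≈ -76507.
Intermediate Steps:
o(I, l) = √(2 + I)
r(F, z) = z + F² (r(F, z) = F² + z = z + F²)
V(g) = -10*g*√(2 + g)*(3 + g) (V(g) = (√(2 + g)*(-5))*((g + 3)*(g + g)) = (-5*√(2 + g))*((3 + g)*(2*g)) = (-5*√(2 + g))*(2*g*(3 + g)) = -10*g*√(2 + g)*(3 + g))
V(10)*r(-5, -8) + 50 = (-10*10*√(2 + 10)*(3 + 10))*(-8 + (-5)²) + 50 = (-10*10*√12*13)*(-8 + 25) + 50 = -10*10*2*√3*13*17 + 50 = -2600*√3*17 + 50 = -44200*√3 + 50 = 50 - 44200*√3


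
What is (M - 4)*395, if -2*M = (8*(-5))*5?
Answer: 37920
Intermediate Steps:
M = 100 (M = -8*(-5)*5/2 = -(-20)*5 = -½*(-200) = 100)
(M - 4)*395 = (100 - 4)*395 = 96*395 = 37920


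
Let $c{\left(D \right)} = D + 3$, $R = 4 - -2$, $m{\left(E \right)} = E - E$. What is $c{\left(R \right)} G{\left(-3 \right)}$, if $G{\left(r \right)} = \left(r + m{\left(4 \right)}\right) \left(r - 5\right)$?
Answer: $216$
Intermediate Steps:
$m{\left(E \right)} = 0$
$R = 6$ ($R = 4 + 2 = 6$)
$G{\left(r \right)} = r \left(-5 + r\right)$ ($G{\left(r \right)} = \left(r + 0\right) \left(r - 5\right) = r \left(-5 + r\right)$)
$c{\left(D \right)} = 3 + D$
$c{\left(R \right)} G{\left(-3 \right)} = \left(3 + 6\right) \left(- 3 \left(-5 - 3\right)\right) = 9 \left(\left(-3\right) \left(-8\right)\right) = 9 \cdot 24 = 216$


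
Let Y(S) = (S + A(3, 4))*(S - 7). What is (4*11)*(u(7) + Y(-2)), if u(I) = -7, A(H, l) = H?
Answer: -704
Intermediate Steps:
Y(S) = (-7 + S)*(3 + S) (Y(S) = (S + 3)*(S - 7) = (3 + S)*(-7 + S) = (-7 + S)*(3 + S))
(4*11)*(u(7) + Y(-2)) = (4*11)*(-7 + (-21 + (-2)² - 4*(-2))) = 44*(-7 + (-21 + 4 + 8)) = 44*(-7 - 9) = 44*(-16) = -704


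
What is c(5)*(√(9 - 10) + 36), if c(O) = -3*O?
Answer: -540 - 15*I ≈ -540.0 - 15.0*I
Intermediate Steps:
c(5)*(√(9 - 10) + 36) = (-3*5)*(√(9 - 10) + 36) = -15*(√(-1) + 36) = -15*(I + 36) = -15*(36 + I) = -540 - 15*I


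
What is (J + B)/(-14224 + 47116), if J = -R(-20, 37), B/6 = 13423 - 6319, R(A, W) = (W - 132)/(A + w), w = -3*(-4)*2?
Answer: 170591/131568 ≈ 1.2966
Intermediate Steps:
w = 24 (w = 12*2 = 24)
R(A, W) = (-132 + W)/(24 + A) (R(A, W) = (W - 132)/(A + 24) = (-132 + W)/(24 + A))
B = 42624 (B = 6*(13423 - 6319) = 6*7104 = 42624)
J = 95/4 (J = -(-132 + 37)/(24 - 20) = -(-95)/4 = -1*(-95/4) = 95/4 ≈ 23.750)
(J + B)/(-14224 + 47116) = (95/4 + 42624)/(-14224 + 47116) = (170591/4)/32892 = (170591/4)*(1/32892) = 170591/131568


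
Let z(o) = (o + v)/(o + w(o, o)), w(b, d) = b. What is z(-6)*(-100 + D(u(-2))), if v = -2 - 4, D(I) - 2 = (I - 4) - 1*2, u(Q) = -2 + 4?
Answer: -102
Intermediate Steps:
u(Q) = 2
D(I) = -4 + I (D(I) = 2 + ((I - 4) - 1*2) = 2 + ((-4 + I) - 2) = 2 + (-6 + I) = -4 + I)
v = -6
z(o) = (-6 + o)/(2*o) (z(o) = (o - 6)/(o + o) = (-6 + o)/((2*o)) = (-6 + o)*(1/(2*o)) = (-6 + o)/(2*o))
z(-6)*(-100 + D(u(-2))) = ((½)*(-6 - 6)/(-6))*(-100 + (-4 + 2)) = ((½)*(-⅙)*(-12))*(-100 - 2) = 1*(-102) = -102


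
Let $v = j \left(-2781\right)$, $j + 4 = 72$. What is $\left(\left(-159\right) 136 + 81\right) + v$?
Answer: $-210651$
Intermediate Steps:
$j = 68$ ($j = -4 + 72 = 68$)
$v = -189108$ ($v = 68 \left(-2781\right) = -189108$)
$\left(\left(-159\right) 136 + 81\right) + v = \left(\left(-159\right) 136 + 81\right) - 189108 = \left(-21624 + 81\right) - 189108 = -21543 - 189108 = -210651$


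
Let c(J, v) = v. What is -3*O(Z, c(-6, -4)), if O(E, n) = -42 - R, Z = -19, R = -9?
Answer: 99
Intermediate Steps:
O(E, n) = -33 (O(E, n) = -42 - 1*(-9) = -42 + 9 = -33)
-3*O(Z, c(-6, -4)) = -3*(-33) = 99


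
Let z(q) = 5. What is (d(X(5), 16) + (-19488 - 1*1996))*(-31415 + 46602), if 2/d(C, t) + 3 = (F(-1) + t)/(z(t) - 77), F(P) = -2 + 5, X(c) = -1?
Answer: -76677401308/235 ≈ -3.2629e+8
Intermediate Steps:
F(P) = 3
d(C, t) = 2/(-73/24 - t/72) (d(C, t) = 2/(-3 + (3 + t)/(5 - 77)) = 2/(-3 + (3 + t)/(-72)) = 2/(-3 + (3 + t)*(-1/72)) = 2/(-3 + (-1/24 - t/72)) = 2/(-73/24 - t/72))
(d(X(5), 16) + (-19488 - 1*1996))*(-31415 + 46602) = (-144/(219 + 16) + (-19488 - 1*1996))*(-31415 + 46602) = (-144/235 + (-19488 - 1996))*15187 = (-144*1/235 - 21484)*15187 = (-144/235 - 21484)*15187 = -5048884/235*15187 = -76677401308/235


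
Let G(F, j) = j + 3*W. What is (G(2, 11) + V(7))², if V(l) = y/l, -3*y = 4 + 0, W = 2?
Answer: 124609/441 ≈ 282.56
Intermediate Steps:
y = -4/3 (y = -(4 + 0)/3 = -⅓*4 = -4/3 ≈ -1.3333)
G(F, j) = 6 + j (G(F, j) = j + 3*2 = j + 6 = 6 + j)
V(l) = -4/(3*l)
(G(2, 11) + V(7))² = ((6 + 11) - 4/3/7)² = (17 - 4/3*⅐)² = (17 - 4/21)² = (353/21)² = 124609/441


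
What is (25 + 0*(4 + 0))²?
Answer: 625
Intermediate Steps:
(25 + 0*(4 + 0))² = (25 + 0*4)² = (25 + 0)² = 25² = 625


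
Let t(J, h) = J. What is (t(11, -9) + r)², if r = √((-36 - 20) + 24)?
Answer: 89 + 88*I*√2 ≈ 89.0 + 124.45*I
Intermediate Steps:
r = 4*I*√2 (r = √(-56 + 24) = √(-32) = 4*I*√2 ≈ 5.6569*I)
(t(11, -9) + r)² = (11 + 4*I*√2)²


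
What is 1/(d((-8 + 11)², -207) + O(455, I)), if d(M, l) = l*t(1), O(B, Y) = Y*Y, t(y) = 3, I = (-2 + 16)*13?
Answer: 1/32503 ≈ 3.0766e-5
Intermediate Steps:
I = 182 (I = 14*13 = 182)
O(B, Y) = Y²
d(M, l) = 3*l (d(M, l) = l*3 = 3*l)
1/(d((-8 + 11)², -207) + O(455, I)) = 1/(3*(-207) + 182²) = 1/(-621 + 33124) = 1/32503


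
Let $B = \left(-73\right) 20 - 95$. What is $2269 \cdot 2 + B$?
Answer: $2983$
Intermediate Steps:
$B = -1555$ ($B = -1460 - 95 = -1555$)
$2269 \cdot 2 + B = 2269 \cdot 2 - 1555 = 4538 - 1555 = 2983$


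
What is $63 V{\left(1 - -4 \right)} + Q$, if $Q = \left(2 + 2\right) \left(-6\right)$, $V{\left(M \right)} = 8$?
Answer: $480$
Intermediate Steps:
$Q = -24$ ($Q = 4 \left(-6\right) = -24$)
$63 V{\left(1 - -4 \right)} + Q = 63 \cdot 8 - 24 = 504 - 24 = 480$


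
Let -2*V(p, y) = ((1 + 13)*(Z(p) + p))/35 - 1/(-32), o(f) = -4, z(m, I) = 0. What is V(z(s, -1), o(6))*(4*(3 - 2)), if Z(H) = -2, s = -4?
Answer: 123/80 ≈ 1.5375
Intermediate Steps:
V(p, y) = 123/320 - p/5 (V(p, y) = -(((1 + 13)*(-2 + p))/35 - 1/(-32))/2 = -((14*(-2 + p))*(1/35) - 1*(-1/32))/2 = -((-28 + 14*p)*(1/35) + 1/32)/2 = -((-4/5 + 2*p/5) + 1/32)/2 = -(-123/160 + 2*p/5)/2 = 123/320 - p/5)
V(z(s, -1), o(6))*(4*(3 - 2)) = (123/320 - 1/5*0)*(4*(3 - 2)) = (123/320 + 0)*(4*1) = (123/320)*4 = 123/80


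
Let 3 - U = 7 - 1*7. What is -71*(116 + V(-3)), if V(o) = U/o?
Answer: -8165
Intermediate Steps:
U = 3 (U = 3 - (7 - 1*7) = 3 - (7 - 7) = 3 - 1*0 = 3 + 0 = 3)
V(o) = 3/o
-71*(116 + V(-3)) = -71*(116 + 3/(-3)) = -71*(116 + 3*(-⅓)) = -71*(116 - 1) = -71*115 = -8165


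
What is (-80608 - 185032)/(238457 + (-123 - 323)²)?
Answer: -265640/437373 ≈ -0.60735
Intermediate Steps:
(-80608 - 185032)/(238457 + (-123 - 323)²) = -265640/(238457 + (-446)²) = -265640/(238457 + 198916) = -265640/437373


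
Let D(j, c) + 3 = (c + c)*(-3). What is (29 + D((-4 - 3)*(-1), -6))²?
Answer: 3844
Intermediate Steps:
D(j, c) = -3 - 6*c (D(j, c) = -3 + (c + c)*(-3) = -3 + (2*c)*(-3) = -3 - 6*c)
(29 + D((-4 - 3)*(-1), -6))² = (29 + (-3 - 6*(-6)))² = (29 + (-3 + 36))² = (29 + 33)² = 62² = 3844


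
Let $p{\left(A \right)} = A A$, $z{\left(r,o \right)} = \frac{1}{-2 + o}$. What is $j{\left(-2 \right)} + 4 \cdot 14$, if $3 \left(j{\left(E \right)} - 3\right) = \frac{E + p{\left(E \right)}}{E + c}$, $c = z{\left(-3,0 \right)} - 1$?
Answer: $\frac{1235}{21} \approx 58.81$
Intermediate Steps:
$c = - \frac{3}{2}$ ($c = \frac{1}{-2 + 0} - 1 = \frac{1}{-2} - 1 = - \frac{1}{2} - 1 = - \frac{3}{2} \approx -1.5$)
$p{\left(A \right)} = A^{2}$
$j{\left(E \right)} = 3 + \frac{E + E^{2}}{3 \left(- \frac{3}{2} + E\right)}$ ($j{\left(E \right)} = 3 + \frac{\left(E + E^{2}\right) \frac{1}{E - \frac{3}{2}}}{3} = 3 + \frac{\left(E + E^{2}\right) \frac{1}{- \frac{3}{2} + E}}{3} = 3 + \frac{\frac{1}{- \frac{3}{2} + E} \left(E + E^{2}\right)}{3} = 3 + \frac{E + E^{2}}{3 \left(- \frac{3}{2} + E\right)}$)
$j{\left(-2 \right)} + 4 \cdot 14 = \frac{-27 + 2 \left(-2\right)^{2} + 20 \left(-2\right)}{3 \left(-3 + 2 \left(-2\right)\right)} + 4 \cdot 14 = \frac{-27 + 2 \cdot 4 - 40}{3 \left(-3 - 4\right)} + 56 = \frac{-27 + 8 - 40}{3 \left(-7\right)} + 56 = \frac{1}{3} \left(- \frac{1}{7}\right) \left(-59\right) + 56 = \frac{59}{21} + 56 = \frac{1235}{21}$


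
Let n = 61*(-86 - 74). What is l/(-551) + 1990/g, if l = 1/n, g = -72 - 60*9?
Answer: -2675435447/822797280 ≈ -3.2516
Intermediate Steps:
g = -612 (g = -72 - 540 = -612)
n = -9760 (n = 61*(-160) = -9760)
l = -1/9760 (l = 1/(-9760) = -1/9760 ≈ -0.00010246)
l/(-551) + 1990/g = -1/9760/(-551) + 1990/(-612) = -1/9760*(-1/551) + 1990*(-1/612) = 1/5377760 - 995/306 = -2675435447/822797280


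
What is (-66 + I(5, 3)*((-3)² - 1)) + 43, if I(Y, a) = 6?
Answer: 25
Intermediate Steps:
(-66 + I(5, 3)*((-3)² - 1)) + 43 = (-66 + 6*((-3)² - 1)) + 43 = (-66 + 6*(9 - 1)) + 43 = (-66 + 6*8) + 43 = (-66 + 48) + 43 = -18 + 43 = 25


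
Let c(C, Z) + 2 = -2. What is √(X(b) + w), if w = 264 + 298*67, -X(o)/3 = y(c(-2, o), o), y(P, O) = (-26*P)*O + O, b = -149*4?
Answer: √207970 ≈ 456.04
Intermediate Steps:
c(C, Z) = -4 (c(C, Z) = -2 - 2 = -4)
b = -596
y(P, O) = O - 26*O*P (y(P, O) = -26*O*P + O = O - 26*O*P)
X(o) = -315*o (X(o) = -3*o*(1 - 26*(-4)) = -3*o*(1 + 104) = -3*o*105 = -315*o)
w = 20230 (w = 264 + 19966 = 20230)
√(X(b) + w) = √(-315*(-596) + 20230) = √(187740 + 20230) = √207970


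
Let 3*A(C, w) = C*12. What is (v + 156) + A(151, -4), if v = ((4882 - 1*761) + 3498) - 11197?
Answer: -2818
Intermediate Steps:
A(C, w) = 4*C (A(C, w) = (C*12)/3 = (12*C)/3 = 4*C)
v = -3578 (v = ((4882 - 761) + 3498) - 11197 = (4121 + 3498) - 11197 = 7619 - 11197 = -3578)
(v + 156) + A(151, -4) = (-3578 + 156) + 4*151 = -3422 + 604 = -2818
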